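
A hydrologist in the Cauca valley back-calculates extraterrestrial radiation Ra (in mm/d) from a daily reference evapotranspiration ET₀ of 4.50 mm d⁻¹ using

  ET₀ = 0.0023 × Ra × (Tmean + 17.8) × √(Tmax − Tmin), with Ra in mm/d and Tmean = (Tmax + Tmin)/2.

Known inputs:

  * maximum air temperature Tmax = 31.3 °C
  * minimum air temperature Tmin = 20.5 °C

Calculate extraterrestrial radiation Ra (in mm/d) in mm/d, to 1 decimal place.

13.6 mm/d

Tmean = 25.90 °C; √ΔT = 3.2863
Ra = ET₀ / [0.0023 × (Tmean+17.8) × √ΔT] = 4.50 / (0.0023 × 43.70 × 3.2863) = 13.624 mm/d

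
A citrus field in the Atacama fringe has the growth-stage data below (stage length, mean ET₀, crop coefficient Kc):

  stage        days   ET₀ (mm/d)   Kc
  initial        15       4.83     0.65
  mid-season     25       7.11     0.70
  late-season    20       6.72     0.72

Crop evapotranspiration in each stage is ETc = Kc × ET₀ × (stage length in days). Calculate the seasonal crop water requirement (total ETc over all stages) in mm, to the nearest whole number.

initial: 0.65 × 4.83 × 15 = 47.09 mm
mid-season: 0.70 × 7.11 × 25 = 124.43 mm
late-season: 0.72 × 6.72 × 20 = 96.77 mm
Seasonal total = 268.29 mm

268 mm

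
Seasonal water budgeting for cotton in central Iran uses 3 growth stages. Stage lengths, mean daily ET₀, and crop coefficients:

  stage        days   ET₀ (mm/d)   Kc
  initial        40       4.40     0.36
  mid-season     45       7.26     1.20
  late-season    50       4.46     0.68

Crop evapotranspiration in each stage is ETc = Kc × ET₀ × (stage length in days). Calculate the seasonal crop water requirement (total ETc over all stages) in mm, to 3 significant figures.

607 mm

initial: 0.36 × 4.40 × 40 = 63.36 mm
mid-season: 1.20 × 7.26 × 45 = 392.04 mm
late-season: 0.68 × 4.46 × 50 = 151.64 mm
Seasonal total = 607.04 mm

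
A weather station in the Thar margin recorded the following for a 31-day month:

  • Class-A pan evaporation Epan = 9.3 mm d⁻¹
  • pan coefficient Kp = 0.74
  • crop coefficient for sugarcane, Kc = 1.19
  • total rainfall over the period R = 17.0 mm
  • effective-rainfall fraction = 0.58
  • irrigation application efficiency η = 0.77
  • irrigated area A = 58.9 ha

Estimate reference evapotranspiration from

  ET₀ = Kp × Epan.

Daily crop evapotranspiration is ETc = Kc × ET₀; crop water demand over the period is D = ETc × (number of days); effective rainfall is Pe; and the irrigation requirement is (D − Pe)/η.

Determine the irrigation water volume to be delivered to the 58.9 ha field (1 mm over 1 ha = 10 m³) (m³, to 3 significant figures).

187000 m³

ET₀ = 0.74 × 9.3 = 6.8820 mm/d
ETc = Kc × ET₀ = 1.19 × 6.8820 = 8.1896 mm/d
Crop demand D = ETc × 31 d = 8.1896 × 31 = 253.878 mm
Pe = 0.58 × 17.0 = 9.860 mm
D − Pe = 253.878 − 9.860 = 244.018 mm
Gross irrigation = 244.018 / 0.77 = 316.906 mm
Volume = 316.906 mm × 58.9 ha × 10 = 186657.6 m³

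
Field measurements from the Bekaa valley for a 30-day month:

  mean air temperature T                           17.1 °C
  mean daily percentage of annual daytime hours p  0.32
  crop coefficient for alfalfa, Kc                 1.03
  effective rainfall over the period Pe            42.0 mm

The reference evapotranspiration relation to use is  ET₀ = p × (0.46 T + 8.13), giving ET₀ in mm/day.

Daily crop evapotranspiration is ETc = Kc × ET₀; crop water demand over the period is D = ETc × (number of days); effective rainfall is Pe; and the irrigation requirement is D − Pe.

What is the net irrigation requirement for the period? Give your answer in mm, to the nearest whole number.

116 mm

ET₀ = 0.32 × (0.46 × 17.1 + 8.13) = 0.32 × 15.996 = 5.1187 mm/d
ETc = Kc × ET₀ = 1.03 × 5.1187 = 5.2723 mm/d
Crop demand D = ETc × 30 d = 5.2723 × 30 = 158.169 mm
D − Pe = 158.169 − 42.0 = 116.169 mm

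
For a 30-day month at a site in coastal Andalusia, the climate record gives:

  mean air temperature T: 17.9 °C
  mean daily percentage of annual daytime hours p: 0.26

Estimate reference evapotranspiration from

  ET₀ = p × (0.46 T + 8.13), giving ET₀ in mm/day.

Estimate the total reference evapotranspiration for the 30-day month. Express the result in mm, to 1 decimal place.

ET₀ = 0.26 × (0.46 × 17.9 + 8.13) = 0.26 × 16.364 = 4.2546 mm/d
Monthly total = 4.2546 × 30 = 127.638 mm

127.6 mm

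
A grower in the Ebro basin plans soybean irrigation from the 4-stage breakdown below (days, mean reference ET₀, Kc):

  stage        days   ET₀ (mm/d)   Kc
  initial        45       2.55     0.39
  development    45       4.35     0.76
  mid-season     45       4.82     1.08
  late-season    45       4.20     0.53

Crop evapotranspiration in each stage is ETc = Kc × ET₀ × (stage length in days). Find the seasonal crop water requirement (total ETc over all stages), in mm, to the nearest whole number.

528 mm

initial: 0.39 × 2.55 × 45 = 44.75 mm
development: 0.76 × 4.35 × 45 = 148.77 mm
mid-season: 1.08 × 4.82 × 45 = 234.25 mm
late-season: 0.53 × 4.20 × 45 = 100.17 mm
Seasonal total = 527.94 mm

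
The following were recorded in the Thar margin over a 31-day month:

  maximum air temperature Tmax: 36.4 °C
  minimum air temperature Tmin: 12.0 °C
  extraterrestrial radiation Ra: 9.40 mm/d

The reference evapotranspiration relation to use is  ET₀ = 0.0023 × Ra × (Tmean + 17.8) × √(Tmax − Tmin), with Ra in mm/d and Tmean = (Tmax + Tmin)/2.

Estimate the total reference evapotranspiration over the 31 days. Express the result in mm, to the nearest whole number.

139 mm

Tmean = (36.4 + 12.0)/2 = 24.20 °C
ET₀ = 0.0023 × 9.40 × (24.20 + 17.8) × √24.4 = 0.0023 × 9.40 × 42.00 × 4.9396 = 4.4854 mm/d
Over 31 days: 4.4854 × 31 = 139.047 mm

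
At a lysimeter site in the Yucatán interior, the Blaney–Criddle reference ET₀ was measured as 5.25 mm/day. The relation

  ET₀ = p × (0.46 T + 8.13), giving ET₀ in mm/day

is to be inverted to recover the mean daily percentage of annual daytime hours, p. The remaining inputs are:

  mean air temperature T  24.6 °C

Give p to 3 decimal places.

p = ET₀ / (0.46 T + 8.13) = 5.25 / (0.46 × 24.6 + 8.13) = 5.25 / 19.446 = 0.2700

0.270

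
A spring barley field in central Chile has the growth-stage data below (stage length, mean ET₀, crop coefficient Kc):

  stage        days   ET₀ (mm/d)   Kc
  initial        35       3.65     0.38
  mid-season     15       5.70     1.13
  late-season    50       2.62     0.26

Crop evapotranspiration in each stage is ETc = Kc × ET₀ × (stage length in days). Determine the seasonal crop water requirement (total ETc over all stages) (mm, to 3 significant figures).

179 mm

initial: 0.38 × 3.65 × 35 = 48.55 mm
mid-season: 1.13 × 5.70 × 15 = 96.62 mm
late-season: 0.26 × 2.62 × 50 = 34.06 mm
Seasonal total = 179.23 mm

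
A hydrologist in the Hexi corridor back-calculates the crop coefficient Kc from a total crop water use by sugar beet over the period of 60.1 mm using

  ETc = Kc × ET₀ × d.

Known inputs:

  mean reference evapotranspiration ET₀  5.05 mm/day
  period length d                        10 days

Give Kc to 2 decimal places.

1.19

ETc = Kc × ET₀ × d  ⇒  Kc = ETc / (ET₀ × d)
Kc = 60.1 / (5.05 × 10) = 60.1 / 50.50 = 1.1901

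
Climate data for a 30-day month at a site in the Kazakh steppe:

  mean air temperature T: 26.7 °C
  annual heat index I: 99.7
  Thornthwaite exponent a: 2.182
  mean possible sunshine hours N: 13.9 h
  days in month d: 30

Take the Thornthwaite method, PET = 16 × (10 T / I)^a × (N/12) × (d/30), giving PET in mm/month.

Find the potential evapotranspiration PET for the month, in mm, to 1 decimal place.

159.0 mm

10T/I = 10 × 26.7 / 99.7 = 2.6780
(10T/I)^a = 2.6780^2.182 = 8.5799
Uncorrected PET = 16 × 8.5799 = 137.278 mm
Correction = (N/12)(d/30) = (13.9/12)(30/30) = 1.1583
PET = 137.278 × 1.1583 = 159.009 mm/month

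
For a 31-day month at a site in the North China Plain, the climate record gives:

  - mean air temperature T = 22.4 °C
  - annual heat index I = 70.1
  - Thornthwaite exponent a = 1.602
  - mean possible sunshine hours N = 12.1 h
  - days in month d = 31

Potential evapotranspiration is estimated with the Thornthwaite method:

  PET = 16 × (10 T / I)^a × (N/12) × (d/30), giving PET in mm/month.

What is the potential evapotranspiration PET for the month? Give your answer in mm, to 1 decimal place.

107.2 mm

10T/I = 10 × 22.4 / 70.1 = 3.1954
(10T/I)^a = 3.1954^1.602 = 6.4306
Uncorrected PET = 16 × 6.4306 = 102.890 mm
Correction = (N/12)(d/30) = (12.1/12)(31/30) = 1.0419
PET = 102.890 × 1.0419 = 107.201 mm/month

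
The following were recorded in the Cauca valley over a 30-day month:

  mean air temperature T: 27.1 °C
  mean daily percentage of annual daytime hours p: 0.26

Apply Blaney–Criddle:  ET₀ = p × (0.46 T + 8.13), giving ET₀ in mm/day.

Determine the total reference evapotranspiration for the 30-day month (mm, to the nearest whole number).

161 mm

ET₀ = 0.26 × (0.46 × 27.1 + 8.13) = 0.26 × 20.596 = 5.3550 mm/d
Monthly total = 5.3550 × 30 = 160.650 mm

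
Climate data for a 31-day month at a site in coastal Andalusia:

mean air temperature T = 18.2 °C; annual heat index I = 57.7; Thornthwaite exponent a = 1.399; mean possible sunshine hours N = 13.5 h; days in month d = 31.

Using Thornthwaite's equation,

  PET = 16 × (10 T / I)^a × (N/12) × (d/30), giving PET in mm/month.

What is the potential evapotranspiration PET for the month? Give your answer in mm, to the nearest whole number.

93 mm

10T/I = 10 × 18.2 / 57.7 = 3.1542
(10T/I)^a = 3.1542^1.399 = 4.9882
Uncorrected PET = 16 × 4.9882 = 79.811 mm
Correction = (N/12)(d/30) = (13.5/12)(31/30) = 1.1625
PET = 79.811 × 1.1625 = 92.780 mm/month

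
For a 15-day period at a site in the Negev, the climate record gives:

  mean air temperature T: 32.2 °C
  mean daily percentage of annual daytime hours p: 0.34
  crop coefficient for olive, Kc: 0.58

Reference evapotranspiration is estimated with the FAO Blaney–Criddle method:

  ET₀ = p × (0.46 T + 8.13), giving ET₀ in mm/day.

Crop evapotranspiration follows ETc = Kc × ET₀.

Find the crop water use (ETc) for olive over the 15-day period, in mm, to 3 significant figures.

ET₀ = 0.34 × (0.46 × 32.2 + 8.13) = 0.34 × 22.942 = 7.8003 mm/d
ETc = Kc × ET₀ = 0.58 × 7.8003 = 4.5242 mm/d
Over 15 days: 4.5242 × 15 = 67.863 mm

67.9 mm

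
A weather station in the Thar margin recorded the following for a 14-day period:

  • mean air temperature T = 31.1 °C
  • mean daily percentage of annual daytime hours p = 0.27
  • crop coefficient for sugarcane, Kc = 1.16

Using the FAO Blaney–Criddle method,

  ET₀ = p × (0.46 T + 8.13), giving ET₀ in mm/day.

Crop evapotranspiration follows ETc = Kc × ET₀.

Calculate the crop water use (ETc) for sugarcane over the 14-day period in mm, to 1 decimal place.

ET₀ = 0.27 × (0.46 × 31.1 + 8.13) = 0.27 × 22.436 = 6.0577 mm/d
ETc = Kc × ET₀ = 1.16 × 6.0577 = 7.0269 mm/d
Over 14 days: 7.0269 × 14 = 98.377 mm

98.4 mm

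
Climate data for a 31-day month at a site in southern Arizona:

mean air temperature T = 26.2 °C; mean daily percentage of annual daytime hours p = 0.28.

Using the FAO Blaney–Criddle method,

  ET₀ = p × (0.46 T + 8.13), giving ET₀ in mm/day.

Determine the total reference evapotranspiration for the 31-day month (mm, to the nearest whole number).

175 mm

ET₀ = 0.28 × (0.46 × 26.2 + 8.13) = 0.28 × 20.182 = 5.6510 mm/d
Monthly total = 5.6510 × 31 = 175.181 mm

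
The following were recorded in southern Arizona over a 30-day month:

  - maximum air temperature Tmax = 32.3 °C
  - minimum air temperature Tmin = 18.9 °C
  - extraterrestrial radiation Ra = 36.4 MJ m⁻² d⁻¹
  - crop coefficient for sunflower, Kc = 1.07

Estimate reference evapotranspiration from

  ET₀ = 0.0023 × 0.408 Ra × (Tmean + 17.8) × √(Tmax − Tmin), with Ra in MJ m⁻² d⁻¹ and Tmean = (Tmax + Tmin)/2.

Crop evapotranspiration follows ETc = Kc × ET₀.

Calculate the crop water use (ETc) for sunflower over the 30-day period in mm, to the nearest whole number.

174 mm

Tmean = (32.3 + 18.9)/2 = 25.60 °C
0.408 Ra = 0.408 × 36.4 = 14.8512 mm/d equivalent
ET₀ = 0.0023 × 14.8512 × (25.60 + 17.8) × √13.4 = 0.0023 × 14.8512 × 43.40 × 3.6606 = 5.4266 mm/d
ETc = Kc × ET₀ = 1.07 × 5.4266 = 5.8065 mm/d
Over 30 days: 5.8065 × 30 = 174.195 mm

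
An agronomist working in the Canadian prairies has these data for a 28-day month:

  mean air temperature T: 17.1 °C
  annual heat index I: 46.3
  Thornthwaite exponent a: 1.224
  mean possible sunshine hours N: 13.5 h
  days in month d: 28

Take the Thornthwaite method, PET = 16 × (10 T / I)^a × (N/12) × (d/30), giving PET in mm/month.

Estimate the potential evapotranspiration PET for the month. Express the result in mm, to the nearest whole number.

10T/I = 10 × 17.1 / 46.3 = 3.6933
(10T/I)^a = 3.6933^1.224 = 4.9490
Uncorrected PET = 16 × 4.9490 = 79.184 mm
Correction = (N/12)(d/30) = (13.5/12)(28/30) = 1.0500
PET = 79.184 × 1.0500 = 83.143 mm/month

83 mm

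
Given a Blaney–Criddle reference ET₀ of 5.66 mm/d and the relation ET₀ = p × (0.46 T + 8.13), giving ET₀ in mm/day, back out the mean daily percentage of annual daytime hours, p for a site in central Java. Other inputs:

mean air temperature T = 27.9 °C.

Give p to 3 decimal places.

0.270

p = ET₀ / (0.46 T + 8.13) = 5.66 / (0.46 × 27.9 + 8.13) = 5.66 / 20.964 = 0.2700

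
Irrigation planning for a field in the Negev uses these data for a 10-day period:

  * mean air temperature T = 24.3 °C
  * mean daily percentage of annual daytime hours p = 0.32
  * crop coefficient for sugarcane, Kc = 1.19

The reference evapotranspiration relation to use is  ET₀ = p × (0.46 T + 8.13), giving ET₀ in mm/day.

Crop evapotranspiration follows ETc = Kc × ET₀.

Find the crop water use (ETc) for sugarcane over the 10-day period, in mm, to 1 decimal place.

73.5 mm

ET₀ = 0.32 × (0.46 × 24.3 + 8.13) = 0.32 × 19.308 = 6.1786 mm/d
ETc = Kc × ET₀ = 1.19 × 6.1786 = 7.3525 mm/d
Over 10 days: 7.3525 × 10 = 73.525 mm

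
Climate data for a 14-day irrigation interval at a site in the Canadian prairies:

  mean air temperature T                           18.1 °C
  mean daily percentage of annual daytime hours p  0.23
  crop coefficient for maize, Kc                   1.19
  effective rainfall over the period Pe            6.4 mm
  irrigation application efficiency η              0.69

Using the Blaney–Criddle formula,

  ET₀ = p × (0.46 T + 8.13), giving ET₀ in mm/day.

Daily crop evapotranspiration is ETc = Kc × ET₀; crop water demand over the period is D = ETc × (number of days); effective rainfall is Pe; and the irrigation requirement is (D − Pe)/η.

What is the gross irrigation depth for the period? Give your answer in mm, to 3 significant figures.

82.1 mm

ET₀ = 0.23 × (0.46 × 18.1 + 8.13) = 0.23 × 16.456 = 3.7849 mm/d
ETc = Kc × ET₀ = 1.19 × 3.7849 = 4.5040 mm/d
Crop demand D = ETc × 14 d = 4.5040 × 14 = 63.056 mm
D − Pe = 63.056 − 6.4 = 56.656 mm
Gross irrigation = 56.656 / 0.69 = 82.110 mm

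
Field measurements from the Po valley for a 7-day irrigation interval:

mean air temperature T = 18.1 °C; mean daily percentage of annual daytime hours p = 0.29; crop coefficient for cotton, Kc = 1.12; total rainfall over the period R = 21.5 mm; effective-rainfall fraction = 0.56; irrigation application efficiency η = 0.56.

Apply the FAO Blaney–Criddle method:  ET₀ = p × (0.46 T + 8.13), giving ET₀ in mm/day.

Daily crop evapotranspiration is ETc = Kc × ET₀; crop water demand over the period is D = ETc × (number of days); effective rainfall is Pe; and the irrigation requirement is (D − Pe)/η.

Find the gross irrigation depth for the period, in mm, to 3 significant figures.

45.3 mm

ET₀ = 0.29 × (0.46 × 18.1 + 8.13) = 0.29 × 16.456 = 4.7722 mm/d
ETc = Kc × ET₀ = 1.12 × 4.7722 = 5.3449 mm/d
Crop demand D = ETc × 7 d = 5.3449 × 7 = 37.414 mm
Pe = 0.56 × 21.5 = 12.040 mm
D − Pe = 37.414 − 12.040 = 25.374 mm
Gross irrigation = 25.374 / 0.56 = 45.311 mm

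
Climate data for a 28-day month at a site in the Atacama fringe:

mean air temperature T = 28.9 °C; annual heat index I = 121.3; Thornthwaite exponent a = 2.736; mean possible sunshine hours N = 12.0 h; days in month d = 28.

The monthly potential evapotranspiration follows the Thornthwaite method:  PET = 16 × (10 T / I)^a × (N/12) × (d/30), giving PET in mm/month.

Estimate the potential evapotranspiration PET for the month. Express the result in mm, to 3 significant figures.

161 mm

10T/I = 10 × 28.9 / 121.3 = 2.3825
(10T/I)^a = 2.3825^2.736 = 10.7538
Uncorrected PET = 16 × 10.7538 = 172.061 mm
Correction = (N/12)(d/30) = (12.0/12)(28/30) = 0.9333
PET = 172.061 × 0.9333 = 160.585 mm/month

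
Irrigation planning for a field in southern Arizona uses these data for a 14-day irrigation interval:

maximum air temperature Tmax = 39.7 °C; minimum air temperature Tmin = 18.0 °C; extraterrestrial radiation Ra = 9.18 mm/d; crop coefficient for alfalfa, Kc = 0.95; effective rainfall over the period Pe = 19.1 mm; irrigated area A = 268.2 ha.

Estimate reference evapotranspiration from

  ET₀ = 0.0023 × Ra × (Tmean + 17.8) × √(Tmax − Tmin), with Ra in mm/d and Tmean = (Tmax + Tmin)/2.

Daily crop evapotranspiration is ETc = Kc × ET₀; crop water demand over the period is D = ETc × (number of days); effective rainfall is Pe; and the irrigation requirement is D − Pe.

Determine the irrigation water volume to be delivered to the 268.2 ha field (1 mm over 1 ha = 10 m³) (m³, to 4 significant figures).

Tmean = (39.7 + 18.0)/2 = 28.85 °C
ET₀ = 0.0023 × 9.18 × (28.85 + 17.8) × √21.7 = 0.0023 × 9.18 × 46.65 × 4.6583 = 4.5883 mm/d
ETc = Kc × ET₀ = 0.95 × 4.5883 = 4.3589 mm/d
Crop demand D = ETc × 14 d = 4.3589 × 14 = 61.025 mm
D − Pe = 61.025 − 19.1 = 41.925 mm
Volume = 41.925 mm × 268.2 ha × 10 = 112442.9 m³

112400 m³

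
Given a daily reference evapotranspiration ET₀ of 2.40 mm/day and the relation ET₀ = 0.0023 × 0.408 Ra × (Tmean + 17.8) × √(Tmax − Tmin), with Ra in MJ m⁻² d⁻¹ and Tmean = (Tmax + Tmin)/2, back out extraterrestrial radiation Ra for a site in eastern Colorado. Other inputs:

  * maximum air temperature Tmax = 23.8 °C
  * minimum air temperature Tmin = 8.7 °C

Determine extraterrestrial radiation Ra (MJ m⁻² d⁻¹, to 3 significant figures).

19.3 MJ m⁻² d⁻¹

Tmean = (23.8+8.7)/2 = 16.25 °C; ΔT = 15.1
Ra = ET₀ / [0.0023 × 0.408 × (Tmean+17.8) × √ΔT]
   = 2.40 / (0.0023 × 0.408 × 34.05 × 3.8859) = 19.329 MJ m⁻² d⁻¹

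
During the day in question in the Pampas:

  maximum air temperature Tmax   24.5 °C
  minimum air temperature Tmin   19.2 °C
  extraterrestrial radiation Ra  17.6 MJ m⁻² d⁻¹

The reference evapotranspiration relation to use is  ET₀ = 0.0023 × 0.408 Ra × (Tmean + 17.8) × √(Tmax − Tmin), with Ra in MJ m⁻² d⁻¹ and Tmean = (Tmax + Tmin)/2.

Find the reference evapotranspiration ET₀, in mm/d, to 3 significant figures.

1.51 mm/d

Tmean = (24.5 + 19.2)/2 = 21.85 °C
0.408 Ra = 0.408 × 17.6 = 7.1808 mm/d equivalent
ET₀ = 0.0023 × 7.1808 × (21.85 + 17.8) × √5.3 = 0.0023 × 7.1808 × 39.65 × 2.3022 = 1.5076 mm/d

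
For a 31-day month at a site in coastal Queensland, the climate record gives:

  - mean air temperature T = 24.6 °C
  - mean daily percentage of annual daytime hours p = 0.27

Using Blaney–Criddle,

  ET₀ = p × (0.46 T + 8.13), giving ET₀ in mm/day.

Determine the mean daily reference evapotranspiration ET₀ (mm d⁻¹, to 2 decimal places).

ET₀ = 0.27 × (0.46 × 24.6 + 8.13) = 0.27 × 19.446 = 5.2504 mm/d

5.25 mm d⁻¹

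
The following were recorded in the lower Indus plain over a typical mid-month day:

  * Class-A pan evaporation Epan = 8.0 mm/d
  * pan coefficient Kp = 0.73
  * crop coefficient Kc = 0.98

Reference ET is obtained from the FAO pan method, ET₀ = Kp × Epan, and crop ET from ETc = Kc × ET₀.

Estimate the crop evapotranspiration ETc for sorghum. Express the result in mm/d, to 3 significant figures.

ET₀ = 0.73 × 8.0 = 5.8400 mm/d
ETc = Kc × ET₀ = 0.98 × 5.8400 = 5.7232 mm/d

5.72 mm/d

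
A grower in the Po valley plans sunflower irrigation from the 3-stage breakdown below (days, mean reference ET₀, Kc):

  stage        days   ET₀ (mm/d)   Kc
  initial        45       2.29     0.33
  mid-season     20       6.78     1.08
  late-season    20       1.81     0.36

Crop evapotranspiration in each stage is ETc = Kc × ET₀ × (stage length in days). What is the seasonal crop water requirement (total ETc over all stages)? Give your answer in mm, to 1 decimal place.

initial: 0.33 × 2.29 × 45 = 34.01 mm
mid-season: 1.08 × 6.78 × 20 = 146.45 mm
late-season: 0.36 × 1.81 × 20 = 13.03 mm
Seasonal total = 193.49 mm

193.5 mm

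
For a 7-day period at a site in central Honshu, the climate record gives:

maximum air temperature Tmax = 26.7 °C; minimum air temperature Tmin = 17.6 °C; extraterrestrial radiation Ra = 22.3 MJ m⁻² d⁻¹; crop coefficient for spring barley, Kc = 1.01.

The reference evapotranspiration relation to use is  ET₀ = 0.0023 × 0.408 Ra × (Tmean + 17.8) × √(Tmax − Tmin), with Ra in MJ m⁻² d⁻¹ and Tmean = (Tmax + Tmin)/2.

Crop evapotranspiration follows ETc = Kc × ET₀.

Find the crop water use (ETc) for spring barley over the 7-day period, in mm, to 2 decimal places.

17.83 mm

Tmean = (26.7 + 17.6)/2 = 22.15 °C
0.408 Ra = 0.408 × 22.3 = 9.0984 mm/d equivalent
ET₀ = 0.0023 × 9.0984 × (22.15 + 17.8) × √9.1 = 0.0023 × 9.0984 × 39.95 × 3.0166 = 2.5219 mm/d
ETc = Kc × ET₀ = 1.01 × 2.5219 = 2.5471 mm/d
Over 7 days: 2.5471 × 7 = 17.830 mm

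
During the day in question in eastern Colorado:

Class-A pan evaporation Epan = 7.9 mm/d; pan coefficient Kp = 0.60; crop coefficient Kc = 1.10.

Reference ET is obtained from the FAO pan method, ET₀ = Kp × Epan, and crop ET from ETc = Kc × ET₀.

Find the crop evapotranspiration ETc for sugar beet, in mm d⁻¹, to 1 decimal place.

5.2 mm d⁻¹

ET₀ = 0.60 × 7.9 = 4.7400 mm/d
ETc = Kc × ET₀ = 1.10 × 4.7400 = 5.2140 mm/d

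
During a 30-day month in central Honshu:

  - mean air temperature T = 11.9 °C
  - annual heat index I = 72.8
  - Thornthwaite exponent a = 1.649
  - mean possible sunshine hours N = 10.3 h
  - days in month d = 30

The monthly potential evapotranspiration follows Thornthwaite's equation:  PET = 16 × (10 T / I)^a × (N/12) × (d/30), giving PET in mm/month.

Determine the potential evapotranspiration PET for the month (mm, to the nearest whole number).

31 mm

10T/I = 10 × 11.9 / 72.8 = 1.6346
(10T/I)^a = 1.6346^1.649 = 2.2486
Uncorrected PET = 16 × 2.2486 = 35.978 mm
Correction = (N/12)(d/30) = (10.3/12)(30/30) = 0.8583
PET = 35.978 × 0.8583 = 30.880 mm/month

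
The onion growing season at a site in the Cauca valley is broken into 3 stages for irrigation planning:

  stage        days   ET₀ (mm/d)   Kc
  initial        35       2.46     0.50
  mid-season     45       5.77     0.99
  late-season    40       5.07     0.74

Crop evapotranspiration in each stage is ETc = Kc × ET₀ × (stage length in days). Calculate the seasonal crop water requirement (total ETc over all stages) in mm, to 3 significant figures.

450 mm

initial: 0.50 × 2.46 × 35 = 43.05 mm
mid-season: 0.99 × 5.77 × 45 = 257.05 mm
late-season: 0.74 × 5.07 × 40 = 150.07 mm
Seasonal total = 450.17 mm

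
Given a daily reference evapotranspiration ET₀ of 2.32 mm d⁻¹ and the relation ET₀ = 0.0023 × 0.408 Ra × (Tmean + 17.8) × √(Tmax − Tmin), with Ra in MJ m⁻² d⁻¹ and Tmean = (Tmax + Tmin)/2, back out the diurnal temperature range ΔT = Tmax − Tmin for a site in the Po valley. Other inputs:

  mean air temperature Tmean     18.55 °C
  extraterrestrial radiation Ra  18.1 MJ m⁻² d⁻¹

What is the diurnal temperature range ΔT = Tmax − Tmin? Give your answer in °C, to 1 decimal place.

√ΔT = ET₀ / [0.0023 × 0.408 × Ra × (Tmean+17.8)] = 2.32 / (0.0023 × 7.3848 × 36.35) = 3.7577
ΔT = 3.7577² = 14.120 °C

14.1 °C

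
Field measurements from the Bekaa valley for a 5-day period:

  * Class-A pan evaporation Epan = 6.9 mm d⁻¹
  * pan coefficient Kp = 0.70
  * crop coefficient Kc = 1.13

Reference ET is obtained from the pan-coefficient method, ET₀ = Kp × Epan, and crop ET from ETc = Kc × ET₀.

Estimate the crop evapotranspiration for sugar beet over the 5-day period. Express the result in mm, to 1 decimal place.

ET₀ = 0.70 × 6.9 = 4.8300 mm/d
ETc = Kc × ET₀ = 1.13 × 4.8300 = 5.4579 mm/d
Over 5 days: 5.4579 × 5 = 27.290 mm

27.3 mm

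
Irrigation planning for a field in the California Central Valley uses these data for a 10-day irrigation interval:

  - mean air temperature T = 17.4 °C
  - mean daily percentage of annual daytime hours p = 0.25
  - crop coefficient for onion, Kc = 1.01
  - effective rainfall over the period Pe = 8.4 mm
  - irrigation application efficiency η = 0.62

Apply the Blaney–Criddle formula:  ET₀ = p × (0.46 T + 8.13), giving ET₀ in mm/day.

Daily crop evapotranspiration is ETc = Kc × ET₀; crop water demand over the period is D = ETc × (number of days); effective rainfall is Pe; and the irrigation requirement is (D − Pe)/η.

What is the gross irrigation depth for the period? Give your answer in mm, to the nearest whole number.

ET₀ = 0.25 × (0.46 × 17.4 + 8.13) = 0.25 × 16.134 = 4.0335 mm/d
ETc = Kc × ET₀ = 1.01 × 4.0335 = 4.0738 mm/d
Crop demand D = ETc × 10 d = 4.0738 × 10 = 40.738 mm
D − Pe = 40.738 − 8.4 = 32.338 mm
Gross irrigation = 32.338 / 0.62 = 52.158 mm

52 mm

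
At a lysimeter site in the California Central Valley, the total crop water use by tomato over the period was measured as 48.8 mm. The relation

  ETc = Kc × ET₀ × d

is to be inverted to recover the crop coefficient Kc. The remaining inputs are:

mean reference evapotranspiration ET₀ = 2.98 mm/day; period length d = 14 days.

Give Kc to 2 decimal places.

1.17

ETc = Kc × ET₀ × d  ⇒  Kc = ETc / (ET₀ × d)
Kc = 48.8 / (2.98 × 14) = 48.8 / 41.72 = 1.1697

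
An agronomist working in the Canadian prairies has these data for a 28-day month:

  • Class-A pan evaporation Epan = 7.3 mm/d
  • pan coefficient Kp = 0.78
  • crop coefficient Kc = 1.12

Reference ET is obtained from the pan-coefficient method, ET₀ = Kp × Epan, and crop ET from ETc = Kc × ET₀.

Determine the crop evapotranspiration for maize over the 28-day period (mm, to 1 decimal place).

178.6 mm

ET₀ = 0.78 × 7.3 = 5.6940 mm/d
ETc = Kc × ET₀ = 1.12 × 5.6940 = 6.3773 mm/d
Over 28 days: 6.3773 × 28 = 178.564 mm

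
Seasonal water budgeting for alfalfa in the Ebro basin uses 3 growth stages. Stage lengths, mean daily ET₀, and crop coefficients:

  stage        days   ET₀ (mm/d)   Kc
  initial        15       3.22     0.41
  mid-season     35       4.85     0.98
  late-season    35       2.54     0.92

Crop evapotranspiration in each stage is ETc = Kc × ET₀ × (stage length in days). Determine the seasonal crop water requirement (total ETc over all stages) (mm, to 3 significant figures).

initial: 0.41 × 3.22 × 15 = 19.80 mm
mid-season: 0.98 × 4.85 × 35 = 166.36 mm
late-season: 0.92 × 2.54 × 35 = 81.79 mm
Seasonal total = 267.95 mm

268 mm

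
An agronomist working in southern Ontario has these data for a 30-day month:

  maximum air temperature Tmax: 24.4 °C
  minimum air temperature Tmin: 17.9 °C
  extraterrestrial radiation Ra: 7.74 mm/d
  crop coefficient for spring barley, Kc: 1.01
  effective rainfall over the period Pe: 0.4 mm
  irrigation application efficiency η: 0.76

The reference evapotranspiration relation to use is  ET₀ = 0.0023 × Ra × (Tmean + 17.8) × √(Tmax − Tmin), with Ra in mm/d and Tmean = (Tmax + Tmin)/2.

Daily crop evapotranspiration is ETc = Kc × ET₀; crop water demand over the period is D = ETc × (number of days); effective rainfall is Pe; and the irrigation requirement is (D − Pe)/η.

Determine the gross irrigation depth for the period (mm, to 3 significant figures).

70.0 mm

Tmean = (24.4 + 17.9)/2 = 21.15 °C
ET₀ = 0.0023 × 7.74 × (21.15 + 17.8) × √6.5 = 0.0023 × 7.74 × 38.95 × 2.5495 = 1.7678 mm/d
ETc = Kc × ET₀ = 1.01 × 1.7678 = 1.7855 mm/d
Crop demand D = ETc × 30 d = 1.7855 × 30 = 53.565 mm
D − Pe = 53.565 − 0.4 = 53.165 mm
Gross irrigation = 53.165 / 0.76 = 69.954 mm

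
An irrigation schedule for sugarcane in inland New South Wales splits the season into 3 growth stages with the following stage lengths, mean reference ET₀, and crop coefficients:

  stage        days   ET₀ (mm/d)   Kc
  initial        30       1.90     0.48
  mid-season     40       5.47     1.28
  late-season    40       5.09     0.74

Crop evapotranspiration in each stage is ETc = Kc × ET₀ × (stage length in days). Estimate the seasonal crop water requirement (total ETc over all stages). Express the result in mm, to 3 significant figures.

458 mm

initial: 0.48 × 1.90 × 30 = 27.36 mm
mid-season: 1.28 × 5.47 × 40 = 280.06 mm
late-season: 0.74 × 5.09 × 40 = 150.66 mm
Seasonal total = 458.08 mm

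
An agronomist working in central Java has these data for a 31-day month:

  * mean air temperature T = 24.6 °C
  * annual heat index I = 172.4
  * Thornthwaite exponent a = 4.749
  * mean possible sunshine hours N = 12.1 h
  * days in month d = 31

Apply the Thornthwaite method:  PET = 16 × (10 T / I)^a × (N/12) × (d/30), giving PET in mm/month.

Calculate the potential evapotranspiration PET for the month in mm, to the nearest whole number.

10T/I = 10 × 24.6 / 172.4 = 1.4269
(10T/I)^a = 1.4269^4.749 = 5.4102
Uncorrected PET = 16 × 5.4102 = 86.563 mm
Correction = (N/12)(d/30) = (12.1/12)(31/30) = 1.0419
PET = 86.563 × 1.0419 = 90.190 mm/month

90 mm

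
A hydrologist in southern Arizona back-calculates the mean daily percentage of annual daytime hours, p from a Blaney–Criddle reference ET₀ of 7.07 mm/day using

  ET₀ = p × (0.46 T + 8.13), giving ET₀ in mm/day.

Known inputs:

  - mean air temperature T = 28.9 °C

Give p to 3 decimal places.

0.330

p = ET₀ / (0.46 T + 8.13) = 7.07 / (0.46 × 28.9 + 8.13) = 7.07 / 21.424 = 0.3300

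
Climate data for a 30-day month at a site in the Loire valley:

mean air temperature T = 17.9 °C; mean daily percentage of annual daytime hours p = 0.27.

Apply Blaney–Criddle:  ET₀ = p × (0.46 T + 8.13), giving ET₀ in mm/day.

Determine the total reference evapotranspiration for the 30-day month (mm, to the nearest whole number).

133 mm

ET₀ = 0.27 × (0.46 × 17.9 + 8.13) = 0.27 × 16.364 = 4.4183 mm/d
Monthly total = 4.4183 × 30 = 132.549 mm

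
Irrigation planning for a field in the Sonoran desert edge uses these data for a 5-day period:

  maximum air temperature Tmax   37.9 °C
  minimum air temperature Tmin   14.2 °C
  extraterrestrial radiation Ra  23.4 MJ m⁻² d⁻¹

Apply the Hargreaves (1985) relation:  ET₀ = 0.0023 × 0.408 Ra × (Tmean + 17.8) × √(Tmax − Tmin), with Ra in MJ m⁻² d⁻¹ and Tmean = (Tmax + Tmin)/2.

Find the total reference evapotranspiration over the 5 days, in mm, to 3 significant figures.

Tmean = (37.9 + 14.2)/2 = 26.05 °C
0.408 Ra = 0.408 × 23.4 = 9.5472 mm/d equivalent
ET₀ = 0.0023 × 9.5472 × (26.05 + 17.8) × √23.7 = 0.0023 × 9.5472 × 43.85 × 4.8683 = 4.6876 mm/d
Over 5 days: 4.6876 × 5 = 23.438 mm

23.4 mm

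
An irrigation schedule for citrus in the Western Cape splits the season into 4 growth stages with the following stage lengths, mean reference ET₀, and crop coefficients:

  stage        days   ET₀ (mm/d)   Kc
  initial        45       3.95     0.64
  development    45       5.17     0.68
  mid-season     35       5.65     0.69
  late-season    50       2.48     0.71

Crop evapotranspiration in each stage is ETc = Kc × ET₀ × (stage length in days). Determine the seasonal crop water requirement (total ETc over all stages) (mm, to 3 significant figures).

initial: 0.64 × 3.95 × 45 = 113.76 mm
development: 0.68 × 5.17 × 45 = 158.20 mm
mid-season: 0.69 × 5.65 × 35 = 136.45 mm
late-season: 0.71 × 2.48 × 50 = 88.04 mm
Seasonal total = 496.45 mm

496 mm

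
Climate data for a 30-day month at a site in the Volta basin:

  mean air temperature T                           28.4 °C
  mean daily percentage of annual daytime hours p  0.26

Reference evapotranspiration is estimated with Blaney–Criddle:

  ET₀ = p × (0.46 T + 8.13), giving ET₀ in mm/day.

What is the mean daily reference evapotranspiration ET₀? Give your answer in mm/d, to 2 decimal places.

ET₀ = 0.26 × (0.46 × 28.4 + 8.13) = 0.26 × 21.194 = 5.5104 mm/d

5.51 mm/d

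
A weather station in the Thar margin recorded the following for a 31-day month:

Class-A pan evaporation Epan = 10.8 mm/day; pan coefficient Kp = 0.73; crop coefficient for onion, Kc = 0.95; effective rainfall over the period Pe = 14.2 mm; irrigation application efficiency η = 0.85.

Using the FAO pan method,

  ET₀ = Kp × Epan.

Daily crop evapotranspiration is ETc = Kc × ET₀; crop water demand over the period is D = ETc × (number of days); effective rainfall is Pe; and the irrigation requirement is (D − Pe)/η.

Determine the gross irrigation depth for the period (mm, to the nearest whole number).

ET₀ = 0.73 × 10.8 = 7.8840 mm/d
ETc = Kc × ET₀ = 0.95 × 7.8840 = 7.4898 mm/d
Crop demand D = ETc × 31 d = 7.4898 × 31 = 232.184 mm
D − Pe = 232.184 − 14.2 = 217.984 mm
Gross irrigation = 217.984 / 0.85 = 256.452 mm

256 mm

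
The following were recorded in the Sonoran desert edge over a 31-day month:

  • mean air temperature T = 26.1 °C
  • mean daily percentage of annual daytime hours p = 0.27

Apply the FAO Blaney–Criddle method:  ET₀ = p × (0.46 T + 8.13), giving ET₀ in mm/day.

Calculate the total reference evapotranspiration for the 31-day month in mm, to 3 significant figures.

169 mm

ET₀ = 0.27 × (0.46 × 26.1 + 8.13) = 0.27 × 20.136 = 5.4367 mm/d
Monthly total = 5.4367 × 31 = 168.538 mm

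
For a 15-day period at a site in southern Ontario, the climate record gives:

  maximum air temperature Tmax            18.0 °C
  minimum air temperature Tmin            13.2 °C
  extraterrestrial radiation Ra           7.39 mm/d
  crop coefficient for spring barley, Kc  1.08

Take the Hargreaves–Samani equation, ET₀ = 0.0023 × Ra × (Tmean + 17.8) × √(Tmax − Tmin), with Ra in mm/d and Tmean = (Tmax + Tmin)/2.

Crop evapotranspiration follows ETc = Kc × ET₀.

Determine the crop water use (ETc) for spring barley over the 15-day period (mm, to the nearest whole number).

Tmean = (18.0 + 13.2)/2 = 15.60 °C
ET₀ = 0.0023 × 7.39 × (15.60 + 17.8) × √4.8 = 0.0023 × 7.39 × 33.40 × 2.1909 = 1.2438 mm/d
ETc = Kc × ET₀ = 1.08 × 1.2438 = 1.3433 mm/d
Over 15 days: 1.3433 × 15 = 20.150 mm

20 mm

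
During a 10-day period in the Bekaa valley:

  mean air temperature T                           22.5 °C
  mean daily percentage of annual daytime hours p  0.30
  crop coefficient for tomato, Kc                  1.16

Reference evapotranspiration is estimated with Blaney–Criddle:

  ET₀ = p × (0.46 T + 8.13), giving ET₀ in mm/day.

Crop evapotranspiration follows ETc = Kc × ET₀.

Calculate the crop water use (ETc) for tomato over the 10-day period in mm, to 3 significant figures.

ET₀ = 0.30 × (0.46 × 22.5 + 8.13) = 0.30 × 18.480 = 5.5440 mm/d
ETc = Kc × ET₀ = 1.16 × 5.5440 = 6.4310 mm/d
Over 10 days: 6.4310 × 10 = 64.310 mm

64.3 mm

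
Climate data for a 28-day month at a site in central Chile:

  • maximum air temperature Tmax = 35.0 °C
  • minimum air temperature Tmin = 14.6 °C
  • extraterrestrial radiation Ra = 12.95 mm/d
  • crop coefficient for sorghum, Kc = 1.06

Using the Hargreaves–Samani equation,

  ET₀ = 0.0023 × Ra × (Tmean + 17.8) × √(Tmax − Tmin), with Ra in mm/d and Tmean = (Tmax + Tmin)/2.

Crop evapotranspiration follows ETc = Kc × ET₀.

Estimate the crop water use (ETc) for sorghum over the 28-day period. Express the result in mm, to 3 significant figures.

170 mm

Tmean = (35.0 + 14.6)/2 = 24.80 °C
ET₀ = 0.0023 × 12.95 × (24.80 + 17.8) × √20.4 = 0.0023 × 12.95 × 42.60 × 4.5166 = 5.7308 mm/d
ETc = Kc × ET₀ = 1.06 × 5.7308 = 6.0746 mm/d
Over 28 days: 6.0746 × 28 = 170.089 mm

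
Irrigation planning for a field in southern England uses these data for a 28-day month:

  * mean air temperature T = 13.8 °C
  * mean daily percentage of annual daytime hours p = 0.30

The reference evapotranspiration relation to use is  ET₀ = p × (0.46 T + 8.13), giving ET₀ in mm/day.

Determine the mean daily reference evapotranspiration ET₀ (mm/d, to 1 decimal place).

ET₀ = 0.30 × (0.46 × 13.8 + 8.13) = 0.30 × 14.478 = 4.3434 mm/d

4.3 mm/d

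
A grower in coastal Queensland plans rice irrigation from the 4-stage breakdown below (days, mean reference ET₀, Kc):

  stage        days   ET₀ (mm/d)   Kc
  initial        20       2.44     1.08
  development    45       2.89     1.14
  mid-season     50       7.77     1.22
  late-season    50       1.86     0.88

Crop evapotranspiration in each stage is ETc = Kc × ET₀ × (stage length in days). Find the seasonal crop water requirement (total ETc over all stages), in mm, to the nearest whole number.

initial: 1.08 × 2.44 × 20 = 52.70 mm
development: 1.14 × 2.89 × 45 = 148.26 mm
mid-season: 1.22 × 7.77 × 50 = 473.97 mm
late-season: 0.88 × 1.86 × 50 = 81.84 mm
Seasonal total = 756.77 mm

757 mm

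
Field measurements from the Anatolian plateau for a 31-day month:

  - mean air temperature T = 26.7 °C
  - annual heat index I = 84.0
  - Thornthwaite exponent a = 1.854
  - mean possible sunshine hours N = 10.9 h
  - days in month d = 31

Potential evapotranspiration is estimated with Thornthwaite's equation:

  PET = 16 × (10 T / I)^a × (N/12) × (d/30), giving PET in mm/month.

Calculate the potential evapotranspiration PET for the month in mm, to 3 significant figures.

10T/I = 10 × 26.7 / 84.0 = 3.1786
(10T/I)^a = 3.1786^1.854 = 8.5339
Uncorrected PET = 16 × 8.5339 = 136.542 mm
Correction = (N/12)(d/30) = (10.9/12)(31/30) = 0.9386
PET = 136.542 × 0.9386 = 128.158 mm/month

128 mm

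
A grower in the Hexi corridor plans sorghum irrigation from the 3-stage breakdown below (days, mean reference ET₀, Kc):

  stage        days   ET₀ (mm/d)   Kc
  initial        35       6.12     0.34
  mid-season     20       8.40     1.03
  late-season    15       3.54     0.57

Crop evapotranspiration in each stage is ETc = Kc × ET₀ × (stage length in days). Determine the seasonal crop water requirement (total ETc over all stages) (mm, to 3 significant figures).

initial: 0.34 × 6.12 × 35 = 72.83 mm
mid-season: 1.03 × 8.40 × 20 = 173.04 mm
late-season: 0.57 × 3.54 × 15 = 30.27 mm
Seasonal total = 276.14 mm

276 mm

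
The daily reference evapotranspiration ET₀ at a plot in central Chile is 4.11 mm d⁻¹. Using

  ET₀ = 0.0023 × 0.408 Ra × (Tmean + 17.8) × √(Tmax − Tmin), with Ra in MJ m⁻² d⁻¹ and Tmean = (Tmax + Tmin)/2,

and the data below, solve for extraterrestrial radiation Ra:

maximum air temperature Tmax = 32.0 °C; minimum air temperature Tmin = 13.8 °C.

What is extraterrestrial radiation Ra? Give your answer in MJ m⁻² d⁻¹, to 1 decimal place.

Tmean = (32.0+13.8)/2 = 22.90 °C; ΔT = 18.2
Ra = ET₀ / [0.0023 × 0.408 × (Tmean+17.8) × √ΔT]
   = 4.11 / (0.0023 × 0.408 × 40.70 × 4.2661) = 25.225 MJ m⁻² d⁻¹

25.2 MJ m⁻² d⁻¹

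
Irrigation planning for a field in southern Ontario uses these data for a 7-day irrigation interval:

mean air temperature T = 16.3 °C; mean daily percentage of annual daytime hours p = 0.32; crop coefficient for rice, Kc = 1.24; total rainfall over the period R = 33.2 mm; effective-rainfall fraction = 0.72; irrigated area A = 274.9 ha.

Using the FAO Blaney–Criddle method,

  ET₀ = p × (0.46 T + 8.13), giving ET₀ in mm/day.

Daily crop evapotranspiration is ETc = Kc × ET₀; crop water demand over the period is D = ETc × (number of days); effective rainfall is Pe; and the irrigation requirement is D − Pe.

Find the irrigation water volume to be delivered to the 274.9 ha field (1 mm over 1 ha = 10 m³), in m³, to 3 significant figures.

ET₀ = 0.32 × (0.46 × 16.3 + 8.13) = 0.32 × 15.628 = 5.0010 mm/d
ETc = Kc × ET₀ = 1.24 × 5.0010 = 6.2012 mm/d
Crop demand D = ETc × 7 d = 6.2012 × 7 = 43.408 mm
Pe = 0.72 × 33.2 = 23.904 mm
D − Pe = 43.408 − 23.904 = 19.504 mm
Volume = 19.504 mm × 274.9 ha × 10 = 53616.5 m³

53600 m³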